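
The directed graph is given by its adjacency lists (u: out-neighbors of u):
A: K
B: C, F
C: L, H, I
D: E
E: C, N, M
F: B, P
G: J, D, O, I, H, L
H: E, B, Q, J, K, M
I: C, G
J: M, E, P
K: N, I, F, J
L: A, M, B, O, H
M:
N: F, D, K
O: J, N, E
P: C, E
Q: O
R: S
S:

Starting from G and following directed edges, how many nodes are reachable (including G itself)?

BFS from G visits: G, D, H, I, J, L, O, E, B, K, M, Q, C, P, A, N, F
Reachable nodes: 17 of 19 total.

17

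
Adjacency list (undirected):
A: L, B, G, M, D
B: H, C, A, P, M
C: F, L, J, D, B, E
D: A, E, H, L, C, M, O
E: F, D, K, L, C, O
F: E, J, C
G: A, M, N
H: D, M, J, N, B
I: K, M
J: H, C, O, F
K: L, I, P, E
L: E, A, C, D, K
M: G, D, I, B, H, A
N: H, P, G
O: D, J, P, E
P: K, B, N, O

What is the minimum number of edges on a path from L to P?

Level 0: L
Level 1: A, C, D, E, K
Level 2: B, F, G, H, I, J, M, O, P
Level 3: N
P first appears at level 2.

2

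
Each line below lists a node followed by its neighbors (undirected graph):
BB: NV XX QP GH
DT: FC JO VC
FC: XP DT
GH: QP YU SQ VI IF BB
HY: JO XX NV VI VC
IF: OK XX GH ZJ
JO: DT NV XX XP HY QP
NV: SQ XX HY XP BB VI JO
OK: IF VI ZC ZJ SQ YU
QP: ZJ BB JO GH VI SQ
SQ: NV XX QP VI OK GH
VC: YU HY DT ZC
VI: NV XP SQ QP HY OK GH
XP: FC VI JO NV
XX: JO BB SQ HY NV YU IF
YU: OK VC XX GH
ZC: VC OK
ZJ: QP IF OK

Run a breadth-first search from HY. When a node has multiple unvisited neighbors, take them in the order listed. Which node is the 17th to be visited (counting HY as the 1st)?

Visit HY; enqueue JO, XX, NV, VI, VC → queue [JO, XX, NV, VI, VC]
Visit JO; enqueue DT, XP, QP → queue [XX, NV, VI, VC, DT, XP, QP]
Visit XX; enqueue BB, SQ, YU, IF → queue [NV, VI, VC, DT, XP, QP, BB, SQ, YU, IF]
Visit NV → queue [VI, VC, DT, XP, QP, BB, SQ, YU, IF]
Visit VI; enqueue OK, GH → queue [VC, DT, XP, QP, BB, SQ, YU, IF, OK, GH]
Visit VC; enqueue ZC → queue [DT, XP, QP, BB, SQ, YU, IF, OK, GH, ZC]
Visit DT; enqueue FC → queue [XP, QP, BB, SQ, YU, IF, OK, GH, ZC, FC]
Visit XP → queue [QP, BB, SQ, YU, IF, OK, GH, ZC, FC]
Visit QP; enqueue ZJ → queue [BB, SQ, YU, IF, OK, GH, ZC, FC, ZJ]
Visit BB → queue [SQ, YU, IF, OK, GH, ZC, FC, ZJ]
Visit SQ → queue [YU, IF, OK, GH, ZC, FC, ZJ]
Visit YU → queue [IF, OK, GH, ZC, FC, ZJ]
Visit IF → queue [OK, GH, ZC, FC, ZJ]
Visit OK → queue [GH, ZC, FC, ZJ]
Visit GH → queue [ZC, FC, ZJ]
Visit ZC → queue [FC, ZJ]
Visit FC → queue [ZJ]
Visit ZJ → queue []

Visit order: HY, JO, XX, NV, VI, VC, DT, XP, QP, BB, SQ, YU, IF, OK, GH, ZC, FC, ZJ

FC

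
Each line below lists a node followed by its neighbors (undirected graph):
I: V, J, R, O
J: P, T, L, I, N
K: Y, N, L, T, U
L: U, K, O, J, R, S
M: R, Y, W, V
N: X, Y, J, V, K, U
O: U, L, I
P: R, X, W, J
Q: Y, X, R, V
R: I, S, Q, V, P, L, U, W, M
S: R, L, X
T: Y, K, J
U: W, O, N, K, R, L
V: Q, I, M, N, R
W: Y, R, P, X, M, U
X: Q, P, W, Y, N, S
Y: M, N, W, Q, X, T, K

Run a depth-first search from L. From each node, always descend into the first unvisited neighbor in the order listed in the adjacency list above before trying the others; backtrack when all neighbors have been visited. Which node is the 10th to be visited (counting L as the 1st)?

Visit L
L → U
U → W
W → Y
Y → M
M → R
R → I
I → V
V → Q
Q → X
X → P
P → J
J → T
T → K
K → N
X → S
I → O

Visit order: L, U, W, Y, M, R, I, V, Q, X, P, J, T, K, N, S, O

X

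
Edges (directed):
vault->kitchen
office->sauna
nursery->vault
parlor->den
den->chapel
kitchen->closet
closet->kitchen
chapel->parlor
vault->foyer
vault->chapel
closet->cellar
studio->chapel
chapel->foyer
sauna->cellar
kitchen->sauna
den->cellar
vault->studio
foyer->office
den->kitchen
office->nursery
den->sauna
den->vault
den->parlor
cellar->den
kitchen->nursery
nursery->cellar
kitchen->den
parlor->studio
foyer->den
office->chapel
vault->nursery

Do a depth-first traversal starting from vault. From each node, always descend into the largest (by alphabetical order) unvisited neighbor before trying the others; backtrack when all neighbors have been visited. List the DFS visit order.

Visit vault
vault → studio
studio → chapel
chapel → parlor
parlor → den
den → sauna
sauna → cellar
den → kitchen
kitchen → nursery
kitchen → closet
chapel → foyer
foyer → office

vault, studio, chapel, parlor, den, sauna, cellar, kitchen, nursery, closet, foyer, office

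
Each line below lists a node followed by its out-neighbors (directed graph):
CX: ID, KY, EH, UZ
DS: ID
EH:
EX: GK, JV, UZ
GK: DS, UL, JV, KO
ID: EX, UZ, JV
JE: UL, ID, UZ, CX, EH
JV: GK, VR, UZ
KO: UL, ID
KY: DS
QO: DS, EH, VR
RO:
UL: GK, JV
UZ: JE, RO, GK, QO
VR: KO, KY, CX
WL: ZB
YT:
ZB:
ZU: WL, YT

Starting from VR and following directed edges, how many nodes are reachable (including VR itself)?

BFS from VR visits: VR, CX, KO, KY, EH, ID, UZ, UL, DS, EX, JV, GK, JE, QO, RO
Reachable nodes: 15 of 19 total.

15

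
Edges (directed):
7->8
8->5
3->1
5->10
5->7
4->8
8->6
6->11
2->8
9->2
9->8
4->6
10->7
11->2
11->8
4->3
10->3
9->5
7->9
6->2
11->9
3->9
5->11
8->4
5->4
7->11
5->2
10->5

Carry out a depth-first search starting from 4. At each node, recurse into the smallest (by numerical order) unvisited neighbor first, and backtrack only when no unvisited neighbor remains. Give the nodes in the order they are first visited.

Visit 4
4 → 3
3 → 1
3 → 9
9 → 2
2 → 8
8 → 5
5 → 7
7 → 11
5 → 10
8 → 6

4, 3, 1, 9, 2, 8, 5, 7, 11, 10, 6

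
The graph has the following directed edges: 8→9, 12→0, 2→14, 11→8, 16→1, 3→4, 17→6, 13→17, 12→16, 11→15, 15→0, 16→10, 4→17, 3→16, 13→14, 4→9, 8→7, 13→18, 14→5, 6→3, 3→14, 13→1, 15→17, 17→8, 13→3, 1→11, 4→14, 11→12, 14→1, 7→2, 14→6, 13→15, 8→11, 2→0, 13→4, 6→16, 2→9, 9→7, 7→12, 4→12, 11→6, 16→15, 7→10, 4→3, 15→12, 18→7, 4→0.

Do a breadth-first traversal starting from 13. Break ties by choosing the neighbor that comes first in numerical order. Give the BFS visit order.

13 1 3 4 14 15 17 18 11 16 0 9 12 5 6 8 7 10 2

Visit 13; enqueue 1, 3, 4, 14, 15, 17, 18 → queue [1, 3, 4, 14, 15, 17, 18]
Visit 1; enqueue 11 → queue [3, 4, 14, 15, 17, 18, 11]
Visit 3; enqueue 16 → queue [4, 14, 15, 17, 18, 11, 16]
Visit 4; enqueue 0, 9, 12 → queue [14, 15, 17, 18, 11, 16, 0, 9, 12]
Visit 14; enqueue 5, 6 → queue [15, 17, 18, 11, 16, 0, 9, 12, 5, 6]
Visit 15 → queue [17, 18, 11, 16, 0, 9, 12, 5, 6]
Visit 17; enqueue 8 → queue [18, 11, 16, 0, 9, 12, 5, 6, 8]
Visit 18; enqueue 7 → queue [11, 16, 0, 9, 12, 5, 6, 8, 7]
Visit 11 → queue [16, 0, 9, 12, 5, 6, 8, 7]
Visit 16; enqueue 10 → queue [0, 9, 12, 5, 6, 8, 7, 10]
Visit 0 → queue [9, 12, 5, 6, 8, 7, 10]
Visit 9 → queue [12, 5, 6, 8, 7, 10]
Visit 12 → queue [5, 6, 8, 7, 10]
Visit 5 → queue [6, 8, 7, 10]
Visit 6 → queue [8, 7, 10]
Visit 8 → queue [7, 10]
Visit 7; enqueue 2 → queue [10, 2]
Visit 10 → queue [2]
Visit 2 → queue []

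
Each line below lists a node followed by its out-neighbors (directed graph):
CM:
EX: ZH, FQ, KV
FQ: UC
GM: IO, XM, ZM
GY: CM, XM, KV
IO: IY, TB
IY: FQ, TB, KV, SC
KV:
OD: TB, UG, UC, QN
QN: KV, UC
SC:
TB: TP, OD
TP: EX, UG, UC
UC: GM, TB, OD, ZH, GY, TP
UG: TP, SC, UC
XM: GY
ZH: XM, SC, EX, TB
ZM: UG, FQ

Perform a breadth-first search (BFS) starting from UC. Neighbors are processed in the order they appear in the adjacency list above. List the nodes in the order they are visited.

UC, GM, TB, OD, ZH, GY, TP, IO, XM, ZM, UG, QN, SC, EX, CM, KV, IY, FQ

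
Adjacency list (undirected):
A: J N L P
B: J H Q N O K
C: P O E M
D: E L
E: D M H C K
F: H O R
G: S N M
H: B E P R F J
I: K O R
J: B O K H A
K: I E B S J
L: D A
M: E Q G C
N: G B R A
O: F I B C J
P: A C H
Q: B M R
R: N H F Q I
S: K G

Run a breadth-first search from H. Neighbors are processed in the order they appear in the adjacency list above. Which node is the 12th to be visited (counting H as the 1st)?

D

Visit H; enqueue B, E, P, R, F, J → queue [B, E, P, R, F, J]
Visit B; enqueue Q, N, O, K → queue [E, P, R, F, J, Q, N, O, K]
Visit E; enqueue D, M, C → queue [P, R, F, J, Q, N, O, K, D, M, C]
Visit P; enqueue A → queue [R, F, J, Q, N, O, K, D, M, C, A]
Visit R; enqueue I → queue [F, J, Q, N, O, K, D, M, C, A, I]
Visit F → queue [J, Q, N, O, K, D, M, C, A, I]
Visit J → queue [Q, N, O, K, D, M, C, A, I]
Visit Q → queue [N, O, K, D, M, C, A, I]
Visit N; enqueue G → queue [O, K, D, M, C, A, I, G]
Visit O → queue [K, D, M, C, A, I, G]
Visit K; enqueue S → queue [D, M, C, A, I, G, S]
Visit D; enqueue L → queue [M, C, A, I, G, S, L]
Visit M → queue [C, A, I, G, S, L]
Visit C → queue [A, I, G, S, L]
Visit A → queue [I, G, S, L]
Visit I → queue [G, S, L]
Visit G → queue [S, L]
Visit S → queue [L]
Visit L → queue []

Visit order: H, B, E, P, R, F, J, Q, N, O, K, D, M, C, A, I, G, S, L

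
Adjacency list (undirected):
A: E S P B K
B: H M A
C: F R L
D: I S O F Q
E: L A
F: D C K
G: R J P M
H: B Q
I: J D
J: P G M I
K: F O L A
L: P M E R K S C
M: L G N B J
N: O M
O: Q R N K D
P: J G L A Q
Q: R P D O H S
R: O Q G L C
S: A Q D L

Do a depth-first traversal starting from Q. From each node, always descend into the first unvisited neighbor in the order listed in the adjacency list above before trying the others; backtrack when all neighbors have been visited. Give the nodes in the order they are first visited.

Q, R, O, N, M, L, P, J, G, I, D, S, A, E, B, H, K, F, C

Visit Q
Q → R
R → O
O → N
N → M
M → L
L → P
P → J
J → G
J → I
I → D
D → S
S → A
A → E
A → B
B → H
A → K
K → F
F → C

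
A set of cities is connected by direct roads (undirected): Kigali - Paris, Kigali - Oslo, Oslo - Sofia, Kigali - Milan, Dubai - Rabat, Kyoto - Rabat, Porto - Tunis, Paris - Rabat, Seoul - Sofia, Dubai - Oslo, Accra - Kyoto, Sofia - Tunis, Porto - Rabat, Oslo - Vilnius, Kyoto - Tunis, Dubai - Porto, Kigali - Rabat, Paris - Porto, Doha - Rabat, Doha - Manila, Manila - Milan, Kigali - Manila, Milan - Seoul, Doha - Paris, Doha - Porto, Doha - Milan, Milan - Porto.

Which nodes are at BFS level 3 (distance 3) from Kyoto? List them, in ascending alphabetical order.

Level 0: Kyoto
Level 1: Accra, Rabat, Tunis
Level 2: Doha, Dubai, Kigali, Paris, Porto, Sofia
Level 3: Manila, Milan, Oslo, Seoul
Level 4: Vilnius

Manila, Milan, Oslo, Seoul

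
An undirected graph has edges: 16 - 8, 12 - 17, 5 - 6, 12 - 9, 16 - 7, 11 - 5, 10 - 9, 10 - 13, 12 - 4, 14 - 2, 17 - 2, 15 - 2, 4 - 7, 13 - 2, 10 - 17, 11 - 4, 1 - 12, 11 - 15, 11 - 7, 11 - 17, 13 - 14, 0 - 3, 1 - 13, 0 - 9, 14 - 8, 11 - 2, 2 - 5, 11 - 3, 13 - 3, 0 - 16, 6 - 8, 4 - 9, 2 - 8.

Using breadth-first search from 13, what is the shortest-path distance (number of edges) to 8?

Level 0: 13
Level 1: 1, 2, 3, 10, 14
Level 2: 0, 5, 8, 9, 11, 12, 15, 17
Level 3: 4, 6, 7, 16
8 first appears at level 2.

2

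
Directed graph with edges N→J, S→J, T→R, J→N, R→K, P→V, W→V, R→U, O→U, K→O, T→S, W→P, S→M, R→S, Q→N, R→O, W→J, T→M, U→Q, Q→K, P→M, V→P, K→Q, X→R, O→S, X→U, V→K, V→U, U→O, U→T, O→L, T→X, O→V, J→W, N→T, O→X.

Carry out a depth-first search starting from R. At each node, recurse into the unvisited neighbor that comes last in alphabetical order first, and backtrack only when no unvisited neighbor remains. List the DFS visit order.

Visit R
R → U
U → T
T → X
T → S
S → M
S → J
J → W
W → V
V → P
V → K
K → Q
Q → N
K → O
O → L

R U T X S M J W V P K Q N O L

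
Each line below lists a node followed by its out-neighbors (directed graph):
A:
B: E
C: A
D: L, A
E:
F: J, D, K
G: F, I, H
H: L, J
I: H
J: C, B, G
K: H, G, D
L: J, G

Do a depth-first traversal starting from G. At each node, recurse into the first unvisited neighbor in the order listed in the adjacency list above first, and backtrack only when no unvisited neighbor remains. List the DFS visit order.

G -> F -> J -> C -> A -> B -> E -> D -> L -> K -> H -> I

Visit G
G → F
F → J
J → C
C → A
J → B
B → E
F → D
D → L
F → K
K → H
G → I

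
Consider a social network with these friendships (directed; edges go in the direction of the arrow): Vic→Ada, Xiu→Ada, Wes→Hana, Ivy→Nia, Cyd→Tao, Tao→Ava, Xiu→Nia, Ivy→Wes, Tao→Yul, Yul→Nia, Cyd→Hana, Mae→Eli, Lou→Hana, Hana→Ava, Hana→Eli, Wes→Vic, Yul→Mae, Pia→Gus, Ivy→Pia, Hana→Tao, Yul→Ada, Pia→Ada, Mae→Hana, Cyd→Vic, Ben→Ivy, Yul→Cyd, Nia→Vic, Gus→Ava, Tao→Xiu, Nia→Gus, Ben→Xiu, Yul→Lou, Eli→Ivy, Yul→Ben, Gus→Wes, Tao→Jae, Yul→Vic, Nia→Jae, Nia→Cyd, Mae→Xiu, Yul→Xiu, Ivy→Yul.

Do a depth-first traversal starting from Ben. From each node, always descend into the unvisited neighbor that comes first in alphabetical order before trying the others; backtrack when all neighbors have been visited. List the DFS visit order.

Visit Ben
Ben → Ivy
Ivy → Nia
Nia → Cyd
Cyd → Hana
Hana → Ava
Hana → Eli
Hana → Tao
Tao → Jae
Tao → Xiu
Xiu → Ada
Tao → Yul
Yul → Lou
Yul → Mae
Yul → Vic
Nia → Gus
Gus → Wes
Ivy → Pia

Ben -> Ivy -> Nia -> Cyd -> Hana -> Ava -> Eli -> Tao -> Jae -> Xiu -> Ada -> Yul -> Lou -> Mae -> Vic -> Gus -> Wes -> Pia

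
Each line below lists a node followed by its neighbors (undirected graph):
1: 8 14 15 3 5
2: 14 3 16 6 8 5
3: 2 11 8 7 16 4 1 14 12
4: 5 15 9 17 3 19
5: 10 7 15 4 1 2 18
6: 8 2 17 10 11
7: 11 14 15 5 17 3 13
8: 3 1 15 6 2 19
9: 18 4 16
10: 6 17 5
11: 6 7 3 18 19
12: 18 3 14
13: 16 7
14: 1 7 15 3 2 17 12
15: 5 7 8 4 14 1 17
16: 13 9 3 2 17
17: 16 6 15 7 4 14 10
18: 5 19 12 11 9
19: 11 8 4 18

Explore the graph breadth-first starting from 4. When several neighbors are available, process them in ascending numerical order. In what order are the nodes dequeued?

4 3 5 9 15 17 19 1 2 7 8 11 12 14 16 10 18 6 13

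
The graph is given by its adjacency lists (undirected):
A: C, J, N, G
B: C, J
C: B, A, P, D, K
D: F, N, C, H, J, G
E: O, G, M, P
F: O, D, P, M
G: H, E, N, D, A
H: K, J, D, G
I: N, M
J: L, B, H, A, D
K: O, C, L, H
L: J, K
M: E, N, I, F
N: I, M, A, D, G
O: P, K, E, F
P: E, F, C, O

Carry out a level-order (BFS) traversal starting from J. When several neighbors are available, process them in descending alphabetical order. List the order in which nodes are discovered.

Visit J; enqueue L, H, D, B, A → queue [L, H, D, B, A]
Visit L; enqueue K → queue [H, D, B, A, K]
Visit H; enqueue G → queue [D, B, A, K, G]
Visit D; enqueue N, F, C → queue [B, A, K, G, N, F, C]
Visit B → queue [A, K, G, N, F, C]
Visit A → queue [K, G, N, F, C]
Visit K; enqueue O → queue [G, N, F, C, O]
Visit G; enqueue E → queue [N, F, C, O, E]
Visit N; enqueue M, I → queue [F, C, O, E, M, I]
Visit F; enqueue P → queue [C, O, E, M, I, P]
Visit C → queue [O, E, M, I, P]
Visit O → queue [E, M, I, P]
Visit E → queue [M, I, P]
Visit M → queue [I, P]
Visit I → queue [P]
Visit P → queue []

J, L, H, D, B, A, K, G, N, F, C, O, E, M, I, P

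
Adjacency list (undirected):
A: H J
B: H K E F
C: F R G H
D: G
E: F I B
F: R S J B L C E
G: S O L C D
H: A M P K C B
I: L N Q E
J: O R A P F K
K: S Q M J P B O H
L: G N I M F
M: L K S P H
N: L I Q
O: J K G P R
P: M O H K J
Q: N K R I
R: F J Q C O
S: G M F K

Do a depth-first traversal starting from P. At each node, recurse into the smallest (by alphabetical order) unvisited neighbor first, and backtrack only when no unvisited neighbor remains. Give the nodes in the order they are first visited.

P → H → A → J → F → B → E → I → L → G → C → R → O → K → M → S → Q → N → D

Visit P
P → H
H → A
A → J
J → F
F → B
B → E
E → I
I → L
L → G
G → C
C → R
R → O
O → K
K → M
M → S
K → Q
Q → N
G → D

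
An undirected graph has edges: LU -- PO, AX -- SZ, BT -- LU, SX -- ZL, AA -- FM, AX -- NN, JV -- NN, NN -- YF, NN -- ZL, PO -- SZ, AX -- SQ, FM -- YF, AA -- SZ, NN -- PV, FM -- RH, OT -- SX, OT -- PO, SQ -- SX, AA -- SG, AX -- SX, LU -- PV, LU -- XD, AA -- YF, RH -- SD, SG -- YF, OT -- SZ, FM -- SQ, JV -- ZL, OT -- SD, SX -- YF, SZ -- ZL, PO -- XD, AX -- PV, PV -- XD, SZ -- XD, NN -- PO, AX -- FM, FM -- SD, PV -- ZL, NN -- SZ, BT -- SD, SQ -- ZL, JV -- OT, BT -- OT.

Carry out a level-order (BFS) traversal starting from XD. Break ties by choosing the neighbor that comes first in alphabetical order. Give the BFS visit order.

Visit XD; enqueue LU, PO, PV, SZ → queue [LU, PO, PV, SZ]
Visit LU; enqueue BT → queue [PO, PV, SZ, BT]
Visit PO; enqueue NN, OT → queue [PV, SZ, BT, NN, OT]
Visit PV; enqueue AX, ZL → queue [SZ, BT, NN, OT, AX, ZL]
Visit SZ; enqueue AA → queue [BT, NN, OT, AX, ZL, AA]
Visit BT; enqueue SD → queue [NN, OT, AX, ZL, AA, SD]
Visit NN; enqueue JV, YF → queue [OT, AX, ZL, AA, SD, JV, YF]
Visit OT; enqueue SX → queue [AX, ZL, AA, SD, JV, YF, SX]
Visit AX; enqueue FM, SQ → queue [ZL, AA, SD, JV, YF, SX, FM, SQ]
Visit ZL → queue [AA, SD, JV, YF, SX, FM, SQ]
Visit AA; enqueue SG → queue [SD, JV, YF, SX, FM, SQ, SG]
Visit SD; enqueue RH → queue [JV, YF, SX, FM, SQ, SG, RH]
Visit JV → queue [YF, SX, FM, SQ, SG, RH]
Visit YF → queue [SX, FM, SQ, SG, RH]
Visit SX → queue [FM, SQ, SG, RH]
Visit FM → queue [SQ, SG, RH]
Visit SQ → queue [SG, RH]
Visit SG → queue [RH]
Visit RH → queue []

XD → LU → PO → PV → SZ → BT → NN → OT → AX → ZL → AA → SD → JV → YF → SX → FM → SQ → SG → RH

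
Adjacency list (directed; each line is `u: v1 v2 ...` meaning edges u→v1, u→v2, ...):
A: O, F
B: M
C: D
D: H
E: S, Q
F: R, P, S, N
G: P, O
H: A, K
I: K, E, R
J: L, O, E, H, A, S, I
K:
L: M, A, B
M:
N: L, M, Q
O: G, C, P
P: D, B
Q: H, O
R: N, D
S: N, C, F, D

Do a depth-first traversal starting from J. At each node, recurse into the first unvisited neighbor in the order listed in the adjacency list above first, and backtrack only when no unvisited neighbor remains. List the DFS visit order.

J L M A O G P D H K B C F R N Q S E I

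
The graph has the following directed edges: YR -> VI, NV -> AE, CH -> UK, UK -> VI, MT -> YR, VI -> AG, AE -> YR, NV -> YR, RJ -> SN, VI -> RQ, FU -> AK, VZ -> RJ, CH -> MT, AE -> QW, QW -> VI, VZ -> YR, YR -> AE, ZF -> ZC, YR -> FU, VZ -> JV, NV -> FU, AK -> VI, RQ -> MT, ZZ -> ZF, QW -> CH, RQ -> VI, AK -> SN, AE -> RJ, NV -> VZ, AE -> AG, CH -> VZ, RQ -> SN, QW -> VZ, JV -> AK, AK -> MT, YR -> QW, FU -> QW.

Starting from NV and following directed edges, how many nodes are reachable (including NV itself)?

16

BFS from NV visits: NV, YR, VZ, FU, AE, VI, QW, RJ, JV, AK, AG, RQ, CH, SN, MT, UK
Reachable nodes: 16 of 19 total.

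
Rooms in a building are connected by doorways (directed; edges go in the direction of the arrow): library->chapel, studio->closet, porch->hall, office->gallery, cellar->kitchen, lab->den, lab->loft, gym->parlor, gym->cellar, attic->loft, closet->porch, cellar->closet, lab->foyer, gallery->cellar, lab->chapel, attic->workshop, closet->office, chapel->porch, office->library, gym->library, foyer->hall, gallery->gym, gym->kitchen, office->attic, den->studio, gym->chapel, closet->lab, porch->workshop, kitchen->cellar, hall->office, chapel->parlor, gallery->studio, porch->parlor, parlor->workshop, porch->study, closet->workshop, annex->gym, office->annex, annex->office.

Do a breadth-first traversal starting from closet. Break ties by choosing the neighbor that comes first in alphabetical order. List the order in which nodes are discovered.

closet, lab, office, porch, workshop, chapel, den, foyer, loft, annex, attic, gallery, library, hall, parlor, study, studio, gym, cellar, kitchen

Visit closet; enqueue lab, office, porch, workshop → queue [lab, office, porch, workshop]
Visit lab; enqueue chapel, den, foyer, loft → queue [office, porch, workshop, chapel, den, foyer, loft]
Visit office; enqueue annex, attic, gallery, library → queue [porch, workshop, chapel, den, foyer, loft, annex, attic, gallery, library]
Visit porch; enqueue hall, parlor, study → queue [workshop, chapel, den, foyer, loft, annex, attic, gallery, library, hall, parlor, study]
Visit workshop → queue [chapel, den, foyer, loft, annex, attic, gallery, library, hall, parlor, study]
Visit chapel → queue [den, foyer, loft, annex, attic, gallery, library, hall, parlor, study]
Visit den; enqueue studio → queue [foyer, loft, annex, attic, gallery, library, hall, parlor, study, studio]
Visit foyer → queue [loft, annex, attic, gallery, library, hall, parlor, study, studio]
Visit loft → queue [annex, attic, gallery, library, hall, parlor, study, studio]
Visit annex; enqueue gym → queue [attic, gallery, library, hall, parlor, study, studio, gym]
Visit attic → queue [gallery, library, hall, parlor, study, studio, gym]
Visit gallery; enqueue cellar → queue [library, hall, parlor, study, studio, gym, cellar]
Visit library → queue [hall, parlor, study, studio, gym, cellar]
Visit hall → queue [parlor, study, studio, gym, cellar]
Visit parlor → queue [study, studio, gym, cellar]
Visit study → queue [studio, gym, cellar]
Visit studio → queue [gym, cellar]
Visit gym; enqueue kitchen → queue [cellar, kitchen]
Visit cellar → queue [kitchen]
Visit kitchen → queue []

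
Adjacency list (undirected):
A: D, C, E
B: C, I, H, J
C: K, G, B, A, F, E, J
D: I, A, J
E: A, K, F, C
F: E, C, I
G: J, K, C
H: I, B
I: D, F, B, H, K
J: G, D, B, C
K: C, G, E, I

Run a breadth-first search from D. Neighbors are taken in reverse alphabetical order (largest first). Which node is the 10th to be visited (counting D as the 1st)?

F

Visit D; enqueue J, I, A → queue [J, I, A]
Visit J; enqueue G, C, B → queue [I, A, G, C, B]
Visit I; enqueue K, H, F → queue [A, G, C, B, K, H, F]
Visit A; enqueue E → queue [G, C, B, K, H, F, E]
Visit G → queue [C, B, K, H, F, E]
Visit C → queue [B, K, H, F, E]
Visit B → queue [K, H, F, E]
Visit K → queue [H, F, E]
Visit H → queue [F, E]
Visit F → queue [E]
Visit E → queue []

Visit order: D, J, I, A, G, C, B, K, H, F, E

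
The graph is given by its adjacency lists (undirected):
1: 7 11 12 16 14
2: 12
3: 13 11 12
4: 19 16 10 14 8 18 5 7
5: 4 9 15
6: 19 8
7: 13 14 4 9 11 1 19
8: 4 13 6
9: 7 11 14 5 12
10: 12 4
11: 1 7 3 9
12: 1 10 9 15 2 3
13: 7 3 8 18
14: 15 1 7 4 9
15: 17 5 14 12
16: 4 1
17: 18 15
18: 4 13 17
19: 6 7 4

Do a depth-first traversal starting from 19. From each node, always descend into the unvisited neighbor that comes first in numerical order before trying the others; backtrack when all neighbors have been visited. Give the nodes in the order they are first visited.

19, 4, 5, 9, 7, 1, 11, 3, 12, 2, 10, 15, 14, 17, 18, 13, 8, 6, 16

Visit 19
19 → 4
4 → 5
5 → 9
9 → 7
7 → 1
1 → 11
11 → 3
3 → 12
12 → 2
12 → 10
12 → 15
15 → 14
15 → 17
17 → 18
18 → 13
13 → 8
8 → 6
1 → 16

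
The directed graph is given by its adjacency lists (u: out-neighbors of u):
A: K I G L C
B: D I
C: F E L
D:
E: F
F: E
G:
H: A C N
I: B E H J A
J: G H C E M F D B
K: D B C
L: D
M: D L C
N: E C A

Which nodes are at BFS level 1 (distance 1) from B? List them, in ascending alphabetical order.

D, I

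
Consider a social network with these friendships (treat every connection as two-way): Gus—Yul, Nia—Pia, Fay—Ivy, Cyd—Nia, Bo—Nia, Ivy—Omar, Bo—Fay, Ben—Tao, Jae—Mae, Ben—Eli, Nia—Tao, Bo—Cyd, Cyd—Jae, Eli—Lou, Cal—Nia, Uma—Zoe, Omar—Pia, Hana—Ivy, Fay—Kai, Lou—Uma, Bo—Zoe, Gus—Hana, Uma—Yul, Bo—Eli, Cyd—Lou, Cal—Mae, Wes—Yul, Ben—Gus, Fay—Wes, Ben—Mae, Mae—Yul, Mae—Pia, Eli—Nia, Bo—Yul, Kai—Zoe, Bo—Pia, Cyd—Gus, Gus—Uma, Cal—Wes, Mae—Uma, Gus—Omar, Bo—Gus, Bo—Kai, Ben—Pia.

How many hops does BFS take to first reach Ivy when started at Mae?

3

Level 0: Mae
Level 1: Ben, Cal, Jae, Pia, Uma, Yul
Level 2: Bo, Cyd, Eli, Gus, Lou, Nia, Omar, Tao, Wes, Zoe
Level 3: Fay, Hana, Ivy, Kai
Ivy first appears at level 3.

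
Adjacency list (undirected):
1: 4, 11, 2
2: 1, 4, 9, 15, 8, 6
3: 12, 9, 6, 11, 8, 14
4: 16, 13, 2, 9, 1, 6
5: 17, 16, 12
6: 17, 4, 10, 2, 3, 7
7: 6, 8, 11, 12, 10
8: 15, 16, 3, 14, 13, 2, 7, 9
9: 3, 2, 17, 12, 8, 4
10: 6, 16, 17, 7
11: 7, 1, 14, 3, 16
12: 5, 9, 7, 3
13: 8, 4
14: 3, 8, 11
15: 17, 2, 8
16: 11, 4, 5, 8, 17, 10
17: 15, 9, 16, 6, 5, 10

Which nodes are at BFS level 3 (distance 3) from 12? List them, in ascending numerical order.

Level 0: 12
Level 1: 3, 5, 7, 9
Level 2: 2, 4, 6, 8, 10, 11, 14, 16, 17
Level 3: 1, 13, 15

1, 13, 15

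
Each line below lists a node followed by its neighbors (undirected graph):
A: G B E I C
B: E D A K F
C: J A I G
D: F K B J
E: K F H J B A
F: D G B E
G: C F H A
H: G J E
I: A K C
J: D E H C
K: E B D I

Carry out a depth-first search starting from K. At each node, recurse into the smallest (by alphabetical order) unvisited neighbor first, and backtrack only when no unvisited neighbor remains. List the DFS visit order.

K, B, A, C, G, F, D, J, E, H, I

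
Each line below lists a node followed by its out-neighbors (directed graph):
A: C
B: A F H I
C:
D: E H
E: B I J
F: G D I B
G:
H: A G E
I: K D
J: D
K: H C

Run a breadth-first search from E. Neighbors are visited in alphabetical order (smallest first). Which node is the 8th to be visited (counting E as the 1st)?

D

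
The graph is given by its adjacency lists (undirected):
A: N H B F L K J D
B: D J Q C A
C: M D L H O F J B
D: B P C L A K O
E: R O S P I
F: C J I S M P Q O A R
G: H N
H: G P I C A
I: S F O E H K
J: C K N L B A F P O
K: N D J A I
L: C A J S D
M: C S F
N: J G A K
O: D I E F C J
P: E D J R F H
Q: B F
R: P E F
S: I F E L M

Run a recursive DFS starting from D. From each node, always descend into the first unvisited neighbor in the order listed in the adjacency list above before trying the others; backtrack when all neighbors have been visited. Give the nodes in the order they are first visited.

Visit D
D → B
B → J
J → C
C → M
M → S
S → I
I → F
F → P
P → E
E → R
E → O
P → H
H → G
G → N
N → A
A → L
A → K
F → Q

D, B, J, C, M, S, I, F, P, E, R, O, H, G, N, A, L, K, Q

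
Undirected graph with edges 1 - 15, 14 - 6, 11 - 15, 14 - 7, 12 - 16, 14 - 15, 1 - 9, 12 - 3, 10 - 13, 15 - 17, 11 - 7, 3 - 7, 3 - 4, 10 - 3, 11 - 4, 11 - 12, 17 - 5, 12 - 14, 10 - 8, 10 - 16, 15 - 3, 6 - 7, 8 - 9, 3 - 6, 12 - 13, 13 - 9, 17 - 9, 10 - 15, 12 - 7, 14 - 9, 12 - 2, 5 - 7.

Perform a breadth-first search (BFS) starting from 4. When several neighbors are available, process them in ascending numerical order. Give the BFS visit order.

Visit 4; enqueue 3, 11 → queue [3, 11]
Visit 3; enqueue 6, 7, 10, 12, 15 → queue [11, 6, 7, 10, 12, 15]
Visit 11 → queue [6, 7, 10, 12, 15]
Visit 6; enqueue 14 → queue [7, 10, 12, 15, 14]
Visit 7; enqueue 5 → queue [10, 12, 15, 14, 5]
Visit 10; enqueue 8, 13, 16 → queue [12, 15, 14, 5, 8, 13, 16]
Visit 12; enqueue 2 → queue [15, 14, 5, 8, 13, 16, 2]
Visit 15; enqueue 1, 17 → queue [14, 5, 8, 13, 16, 2, 1, 17]
Visit 14; enqueue 9 → queue [5, 8, 13, 16, 2, 1, 17, 9]
Visit 5 → queue [8, 13, 16, 2, 1, 17, 9]
Visit 8 → queue [13, 16, 2, 1, 17, 9]
Visit 13 → queue [16, 2, 1, 17, 9]
Visit 16 → queue [2, 1, 17, 9]
Visit 2 → queue [1, 17, 9]
Visit 1 → queue [17, 9]
Visit 17 → queue [9]
Visit 9 → queue []

4, 3, 11, 6, 7, 10, 12, 15, 14, 5, 8, 13, 16, 2, 1, 17, 9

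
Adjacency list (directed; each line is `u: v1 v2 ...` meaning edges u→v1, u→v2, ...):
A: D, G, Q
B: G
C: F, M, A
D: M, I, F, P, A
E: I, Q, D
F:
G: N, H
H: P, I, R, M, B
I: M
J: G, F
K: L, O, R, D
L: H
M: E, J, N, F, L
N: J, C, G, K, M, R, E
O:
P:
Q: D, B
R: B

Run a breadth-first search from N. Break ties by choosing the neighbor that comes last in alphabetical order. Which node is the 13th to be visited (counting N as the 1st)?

Visit N; enqueue R, M, K, J, G, E, C → queue [R, M, K, J, G, E, C]
Visit R; enqueue B → queue [M, K, J, G, E, C, B]
Visit M; enqueue L, F → queue [K, J, G, E, C, B, L, F]
Visit K; enqueue O, D → queue [J, G, E, C, B, L, F, O, D]
Visit J → queue [G, E, C, B, L, F, O, D]
Visit G; enqueue H → queue [E, C, B, L, F, O, D, H]
Visit E; enqueue Q, I → queue [C, B, L, F, O, D, H, Q, I]
Visit C; enqueue A → queue [B, L, F, O, D, H, Q, I, A]
Visit B → queue [L, F, O, D, H, Q, I, A]
Visit L → queue [F, O, D, H, Q, I, A]
Visit F → queue [O, D, H, Q, I, A]
Visit O → queue [D, H, Q, I, A]
Visit D; enqueue P → queue [H, Q, I, A, P]
Visit H → queue [Q, I, A, P]
Visit Q → queue [I, A, P]
Visit I → queue [A, P]
Visit A → queue [P]
Visit P → queue []

Visit order: N, R, M, K, J, G, E, C, B, L, F, O, D, H, Q, I, A, P

D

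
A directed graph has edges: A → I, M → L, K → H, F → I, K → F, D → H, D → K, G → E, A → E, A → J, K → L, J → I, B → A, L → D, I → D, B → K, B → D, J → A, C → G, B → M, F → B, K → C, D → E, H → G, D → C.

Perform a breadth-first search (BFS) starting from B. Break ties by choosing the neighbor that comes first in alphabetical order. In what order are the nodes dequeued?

Visit B; enqueue A, D, K, M → queue [A, D, K, M]
Visit A; enqueue E, I, J → queue [D, K, M, E, I, J]
Visit D; enqueue C, H → queue [K, M, E, I, J, C, H]
Visit K; enqueue F, L → queue [M, E, I, J, C, H, F, L]
Visit M → queue [E, I, J, C, H, F, L]
Visit E → queue [I, J, C, H, F, L]
Visit I → queue [J, C, H, F, L]
Visit J → queue [C, H, F, L]
Visit C; enqueue G → queue [H, F, L, G]
Visit H → queue [F, L, G]
Visit F → queue [L, G]
Visit L → queue [G]
Visit G → queue []

B, A, D, K, M, E, I, J, C, H, F, L, G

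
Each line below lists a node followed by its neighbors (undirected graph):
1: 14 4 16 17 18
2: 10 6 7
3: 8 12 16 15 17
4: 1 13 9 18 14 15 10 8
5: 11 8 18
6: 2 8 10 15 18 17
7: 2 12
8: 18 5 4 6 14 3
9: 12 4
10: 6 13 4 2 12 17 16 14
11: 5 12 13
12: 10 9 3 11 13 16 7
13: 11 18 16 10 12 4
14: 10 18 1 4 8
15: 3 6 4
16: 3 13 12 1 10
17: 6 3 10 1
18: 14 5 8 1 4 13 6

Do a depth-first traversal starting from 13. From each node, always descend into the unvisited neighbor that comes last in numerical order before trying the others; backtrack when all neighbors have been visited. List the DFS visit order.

13 -> 18 -> 14 -> 10 -> 17 -> 6 -> 15 -> 4 -> 9 -> 12 -> 16 -> 3 -> 8 -> 5 -> 11 -> 1 -> 7 -> 2

Visit 13
13 → 18
18 → 14
14 → 10
10 → 17
17 → 6
6 → 15
15 → 4
4 → 9
9 → 12
12 → 16
16 → 3
3 → 8
8 → 5
5 → 11
16 → 1
12 → 7
7 → 2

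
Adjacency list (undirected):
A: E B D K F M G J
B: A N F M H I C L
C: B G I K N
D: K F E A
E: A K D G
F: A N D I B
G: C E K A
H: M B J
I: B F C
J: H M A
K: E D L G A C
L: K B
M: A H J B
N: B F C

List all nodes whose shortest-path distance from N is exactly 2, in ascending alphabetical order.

Level 0: N
Level 1: B, C, F
Level 2: A, D, G, H, I, K, L, M
Level 3: E, J

A, D, G, H, I, K, L, M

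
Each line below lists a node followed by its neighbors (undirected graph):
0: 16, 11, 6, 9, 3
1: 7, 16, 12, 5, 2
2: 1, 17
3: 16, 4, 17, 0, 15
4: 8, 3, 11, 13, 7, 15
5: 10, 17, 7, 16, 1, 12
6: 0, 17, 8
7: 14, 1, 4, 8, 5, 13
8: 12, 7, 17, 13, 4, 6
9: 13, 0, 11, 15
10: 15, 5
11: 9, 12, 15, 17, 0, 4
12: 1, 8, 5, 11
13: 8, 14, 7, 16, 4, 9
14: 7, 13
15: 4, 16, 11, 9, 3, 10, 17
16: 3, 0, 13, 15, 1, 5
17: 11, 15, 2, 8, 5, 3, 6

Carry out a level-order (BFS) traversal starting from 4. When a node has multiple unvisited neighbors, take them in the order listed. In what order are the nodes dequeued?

Visit 4; enqueue 8, 3, 11, 13, 7, 15 → queue [8, 3, 11, 13, 7, 15]
Visit 8; enqueue 12, 17, 6 → queue [3, 11, 13, 7, 15, 12, 17, 6]
Visit 3; enqueue 16, 0 → queue [11, 13, 7, 15, 12, 17, 6, 16, 0]
Visit 11; enqueue 9 → queue [13, 7, 15, 12, 17, 6, 16, 0, 9]
Visit 13; enqueue 14 → queue [7, 15, 12, 17, 6, 16, 0, 9, 14]
Visit 7; enqueue 1, 5 → queue [15, 12, 17, 6, 16, 0, 9, 14, 1, 5]
Visit 15; enqueue 10 → queue [12, 17, 6, 16, 0, 9, 14, 1, 5, 10]
Visit 12 → queue [17, 6, 16, 0, 9, 14, 1, 5, 10]
Visit 17; enqueue 2 → queue [6, 16, 0, 9, 14, 1, 5, 10, 2]
Visit 6 → queue [16, 0, 9, 14, 1, 5, 10, 2]
Visit 16 → queue [0, 9, 14, 1, 5, 10, 2]
Visit 0 → queue [9, 14, 1, 5, 10, 2]
Visit 9 → queue [14, 1, 5, 10, 2]
Visit 14 → queue [1, 5, 10, 2]
Visit 1 → queue [5, 10, 2]
Visit 5 → queue [10, 2]
Visit 10 → queue [2]
Visit 2 → queue []

4, 8, 3, 11, 13, 7, 15, 12, 17, 6, 16, 0, 9, 14, 1, 5, 10, 2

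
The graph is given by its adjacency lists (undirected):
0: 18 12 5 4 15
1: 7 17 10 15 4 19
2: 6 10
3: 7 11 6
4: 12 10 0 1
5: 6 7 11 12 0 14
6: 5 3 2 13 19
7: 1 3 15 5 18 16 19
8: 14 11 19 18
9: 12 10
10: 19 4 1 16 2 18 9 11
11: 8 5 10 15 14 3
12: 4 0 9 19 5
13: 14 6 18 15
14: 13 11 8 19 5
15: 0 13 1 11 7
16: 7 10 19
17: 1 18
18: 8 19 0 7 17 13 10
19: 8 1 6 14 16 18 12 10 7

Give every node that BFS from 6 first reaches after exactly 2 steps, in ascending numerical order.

Level 0: 6
Level 1: 2, 3, 5, 13, 19
Level 2: 0, 1, 7, 8, 10, 11, 12, 14, 15, 16, 18
Level 3: 4, 9, 17

0, 1, 7, 8, 10, 11, 12, 14, 15, 16, 18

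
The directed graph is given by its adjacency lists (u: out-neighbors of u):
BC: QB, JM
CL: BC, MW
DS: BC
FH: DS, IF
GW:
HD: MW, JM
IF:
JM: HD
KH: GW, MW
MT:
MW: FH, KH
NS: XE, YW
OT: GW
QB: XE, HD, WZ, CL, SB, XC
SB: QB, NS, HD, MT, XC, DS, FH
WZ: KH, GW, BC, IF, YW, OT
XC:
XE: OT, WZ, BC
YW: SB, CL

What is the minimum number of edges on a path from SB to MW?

Level 0: SB
Level 1: DS, FH, HD, MT, NS, QB, XC
Level 2: BC, CL, IF, JM, MW, WZ, XE, YW
Level 3: GW, KH, OT
MW first appears at level 2.

2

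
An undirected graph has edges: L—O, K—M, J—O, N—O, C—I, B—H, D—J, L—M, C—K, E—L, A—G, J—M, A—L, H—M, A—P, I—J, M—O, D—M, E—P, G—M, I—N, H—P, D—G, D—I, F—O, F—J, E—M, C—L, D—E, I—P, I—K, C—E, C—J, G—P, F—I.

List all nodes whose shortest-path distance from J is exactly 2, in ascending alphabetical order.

E, G, H, K, L, N, P

Level 0: J
Level 1: C, D, F, I, M, O
Level 2: E, G, H, K, L, N, P
Level 3: A, B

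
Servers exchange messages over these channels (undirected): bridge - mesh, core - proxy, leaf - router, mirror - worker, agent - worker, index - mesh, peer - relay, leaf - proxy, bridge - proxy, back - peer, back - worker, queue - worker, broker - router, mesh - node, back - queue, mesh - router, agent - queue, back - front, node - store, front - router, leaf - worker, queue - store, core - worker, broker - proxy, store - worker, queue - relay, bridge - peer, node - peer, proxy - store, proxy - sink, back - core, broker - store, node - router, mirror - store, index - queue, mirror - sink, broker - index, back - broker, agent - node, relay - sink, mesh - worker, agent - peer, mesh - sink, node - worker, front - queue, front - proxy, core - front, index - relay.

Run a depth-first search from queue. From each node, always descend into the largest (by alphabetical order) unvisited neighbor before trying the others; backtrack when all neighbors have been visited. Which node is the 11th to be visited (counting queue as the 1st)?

index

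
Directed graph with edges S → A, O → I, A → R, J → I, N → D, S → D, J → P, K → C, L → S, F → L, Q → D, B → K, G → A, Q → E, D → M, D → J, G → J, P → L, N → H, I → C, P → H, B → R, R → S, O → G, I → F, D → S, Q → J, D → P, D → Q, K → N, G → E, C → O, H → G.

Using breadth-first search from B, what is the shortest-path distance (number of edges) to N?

2

Level 0: B
Level 1: K, R
Level 2: C, N, S
Level 3: A, D, H, O
Level 4: G, I, J, M, P, Q
Level 5: E, F, L
N first appears at level 2.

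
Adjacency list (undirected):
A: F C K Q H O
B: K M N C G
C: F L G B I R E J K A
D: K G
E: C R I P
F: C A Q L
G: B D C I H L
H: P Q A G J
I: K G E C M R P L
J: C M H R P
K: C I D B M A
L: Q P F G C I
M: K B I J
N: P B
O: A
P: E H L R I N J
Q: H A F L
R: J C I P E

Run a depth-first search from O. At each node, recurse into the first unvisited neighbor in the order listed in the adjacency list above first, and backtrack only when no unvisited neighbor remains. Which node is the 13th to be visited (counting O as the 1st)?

Visit O
O → A
A → F
F → C
C → L
L → Q
Q → H
H → P
P → E
E → R
R → J
J → M
M → K
K → I
I → G
G → B
B → N
G → D

Visit order: O, A, F, C, L, Q, H, P, E, R, J, M, K, I, G, B, N, D

K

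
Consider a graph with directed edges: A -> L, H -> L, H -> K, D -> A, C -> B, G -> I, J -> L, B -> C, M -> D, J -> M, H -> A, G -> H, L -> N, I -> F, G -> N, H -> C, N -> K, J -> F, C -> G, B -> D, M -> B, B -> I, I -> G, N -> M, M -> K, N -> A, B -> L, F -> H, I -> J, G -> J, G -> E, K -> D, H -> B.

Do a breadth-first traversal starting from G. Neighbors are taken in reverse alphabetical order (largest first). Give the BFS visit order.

Visit G; enqueue N, J, I, H, E → queue [N, J, I, H, E]
Visit N; enqueue M, K, A → queue [J, I, H, E, M, K, A]
Visit J; enqueue L, F → queue [I, H, E, M, K, A, L, F]
Visit I → queue [H, E, M, K, A, L, F]
Visit H; enqueue C, B → queue [E, M, K, A, L, F, C, B]
Visit E → queue [M, K, A, L, F, C, B]
Visit M; enqueue D → queue [K, A, L, F, C, B, D]
Visit K → queue [A, L, F, C, B, D]
Visit A → queue [L, F, C, B, D]
Visit L → queue [F, C, B, D]
Visit F → queue [C, B, D]
Visit C → queue [B, D]
Visit B → queue [D]
Visit D → queue []

G, N, J, I, H, E, M, K, A, L, F, C, B, D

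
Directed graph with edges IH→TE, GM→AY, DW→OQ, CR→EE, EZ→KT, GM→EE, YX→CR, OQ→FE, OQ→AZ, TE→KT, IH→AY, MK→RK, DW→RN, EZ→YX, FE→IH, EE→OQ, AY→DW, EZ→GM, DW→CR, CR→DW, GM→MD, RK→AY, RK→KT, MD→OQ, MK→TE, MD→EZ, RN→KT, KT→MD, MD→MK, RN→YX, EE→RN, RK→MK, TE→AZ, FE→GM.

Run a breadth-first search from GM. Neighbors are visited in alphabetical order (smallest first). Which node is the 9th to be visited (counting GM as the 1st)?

MK

Visit GM; enqueue AY, EE, MD → queue [AY, EE, MD]
Visit AY; enqueue DW → queue [EE, MD, DW]
Visit EE; enqueue OQ, RN → queue [MD, DW, OQ, RN]
Visit MD; enqueue EZ, MK → queue [DW, OQ, RN, EZ, MK]
Visit DW; enqueue CR → queue [OQ, RN, EZ, MK, CR]
Visit OQ; enqueue AZ, FE → queue [RN, EZ, MK, CR, AZ, FE]
Visit RN; enqueue KT, YX → queue [EZ, MK, CR, AZ, FE, KT, YX]
Visit EZ → queue [MK, CR, AZ, FE, KT, YX]
Visit MK; enqueue RK, TE → queue [CR, AZ, FE, KT, YX, RK, TE]
Visit CR → queue [AZ, FE, KT, YX, RK, TE]
Visit AZ → queue [FE, KT, YX, RK, TE]
Visit FE; enqueue IH → queue [KT, YX, RK, TE, IH]
Visit KT → queue [YX, RK, TE, IH]
Visit YX → queue [RK, TE, IH]
Visit RK → queue [TE, IH]
Visit TE → queue [IH]
Visit IH → queue []

Visit order: GM, AY, EE, MD, DW, OQ, RN, EZ, MK, CR, AZ, FE, KT, YX, RK, TE, IH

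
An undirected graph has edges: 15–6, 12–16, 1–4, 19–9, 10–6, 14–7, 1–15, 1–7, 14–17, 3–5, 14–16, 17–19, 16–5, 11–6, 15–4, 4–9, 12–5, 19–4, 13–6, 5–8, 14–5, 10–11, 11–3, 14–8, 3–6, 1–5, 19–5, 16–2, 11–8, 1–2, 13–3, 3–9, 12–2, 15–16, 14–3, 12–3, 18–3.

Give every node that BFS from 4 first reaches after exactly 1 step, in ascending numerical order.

Level 0: 4
Level 1: 1, 9, 15, 19
Level 2: 2, 3, 5, 6, 7, 16, 17
Level 3: 8, 10, 11, 12, 13, 14, 18

1, 9, 15, 19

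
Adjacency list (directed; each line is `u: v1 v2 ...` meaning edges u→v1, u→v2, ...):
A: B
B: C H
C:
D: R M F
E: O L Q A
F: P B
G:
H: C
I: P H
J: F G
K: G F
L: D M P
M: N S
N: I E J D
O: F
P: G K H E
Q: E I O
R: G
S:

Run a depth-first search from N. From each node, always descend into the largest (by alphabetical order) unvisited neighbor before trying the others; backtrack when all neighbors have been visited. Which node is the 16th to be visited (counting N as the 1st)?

D

Visit N
N → J
J → G
J → F
F → P
P → K
P → H
H → C
P → E
E → Q
Q → O
Q → I
E → L
L → M
M → S
L → D
D → R
E → A
A → B

Visit order: N, J, G, F, P, K, H, C, E, Q, O, I, L, M, S, D, R, A, B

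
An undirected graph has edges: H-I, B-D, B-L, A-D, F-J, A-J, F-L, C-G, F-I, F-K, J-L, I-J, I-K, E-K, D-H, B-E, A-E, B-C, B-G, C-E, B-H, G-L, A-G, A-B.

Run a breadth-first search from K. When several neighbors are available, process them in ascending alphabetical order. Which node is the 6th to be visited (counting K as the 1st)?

B

Visit K; enqueue E, F, I → queue [E, F, I]
Visit E; enqueue A, B, C → queue [F, I, A, B, C]
Visit F; enqueue J, L → queue [I, A, B, C, J, L]
Visit I; enqueue H → queue [A, B, C, J, L, H]
Visit A; enqueue D, G → queue [B, C, J, L, H, D, G]
Visit B → queue [C, J, L, H, D, G]
Visit C → queue [J, L, H, D, G]
Visit J → queue [L, H, D, G]
Visit L → queue [H, D, G]
Visit H → queue [D, G]
Visit D → queue [G]
Visit G → queue []

Visit order: K, E, F, I, A, B, C, J, L, H, D, G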